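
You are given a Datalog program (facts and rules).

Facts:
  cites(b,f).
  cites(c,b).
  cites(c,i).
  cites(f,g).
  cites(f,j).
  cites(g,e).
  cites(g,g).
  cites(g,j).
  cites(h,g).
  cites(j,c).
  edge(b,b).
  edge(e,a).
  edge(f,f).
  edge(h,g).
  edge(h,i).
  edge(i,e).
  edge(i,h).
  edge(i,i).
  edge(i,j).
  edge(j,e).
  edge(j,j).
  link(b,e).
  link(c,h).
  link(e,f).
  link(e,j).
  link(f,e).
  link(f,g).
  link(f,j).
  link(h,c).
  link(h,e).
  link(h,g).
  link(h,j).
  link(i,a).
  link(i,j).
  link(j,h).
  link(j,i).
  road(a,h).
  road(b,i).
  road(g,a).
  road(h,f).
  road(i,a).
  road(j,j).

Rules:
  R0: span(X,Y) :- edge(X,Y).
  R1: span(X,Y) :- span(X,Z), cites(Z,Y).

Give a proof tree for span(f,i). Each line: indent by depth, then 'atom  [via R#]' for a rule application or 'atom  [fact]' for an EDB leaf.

span(f,i)  [via R1]
  span(f,c)  [via R1]
    span(f,j)  [via R1]
      span(f,f)  [via R0]
        edge(f,f)  [fact]
      cites(f,j)  [fact]
    cites(j,c)  [fact]
  cites(c,i)  [fact]

round 1: derive span(b,b) via R0 from edge(b,b)
round 1: derive span(e,a) via R0 from edge(e,a)
round 1: derive span(f,f) via R0 from edge(f,f)
round 1: derive span(h,g) via R0 from edge(h,g)
round 1: derive span(h,i) via R0 from edge(h,i)
round 1: derive span(i,e) via R0 from edge(i,e)
round 1: derive span(i,h) via R0 from edge(i,h)
round 1: derive span(i,i) via R0 from edge(i,i)
round 1: derive span(i,j) via R0 from edge(i,j)
round 1: derive span(j,e) via R0 from edge(j,e)
round 1: derive span(j,j) via R0 from edge(j,j)
round 2: derive span(b,f) via R1 from span(b,b), cites(b,f)
round 2: derive span(f,g) via R1 from span(f,f), cites(f,g)
round 2: derive span(f,j) via R1 from span(f,f), cites(f,j)
round 2: derive span(h,e) via R1 from span(h,g), cites(g,e)
round 2: derive span(h,j) via R1 from span(h,g), cites(g,j)
round 2: derive span(i,c) via R1 from span(i,j), cites(j,c)
round 2: derive span(i,g) via R1 from span(i,h), cites(h,g)
round 2: derive span(j,c) via R1 from span(j,j), cites(j,c)
round 3: derive span(b,g) via R1 from span(b,f), cites(f,g)
round 3: derive span(b,j) via R1 from span(b,f), cites(f,j)
round 3: derive span(f,c) via R1 from span(f,j), cites(j,c)
round 3: derive span(f,e) via R1 from span(f,g), cites(g,e)
round 3: derive span(h,c) via R1 from span(h,j), cites(j,c)
round 3: derive span(i,b) via R1 from span(i,c), cites(c,b)
round 3: derive span(j,b) via R1 from span(j,c), cites(c,b)
round 3: derive span(j,i) via R1 from span(j,c), cites(c,i)
round 4: derive span(b,c) via R1 from span(b,j), cites(j,c)
round 4: derive span(b,e) via R1 from span(b,g), cites(g,e)
round 4: derive span(f,b) via R1 from span(f,c), cites(c,b)
round 4: derive span(f,i) via R1 from span(f,c), cites(c,i)
round 4: derive span(h,b) via R1 from span(h,c), cites(c,b)
round 4: derive span(i,f) via R1 from span(i,b), cites(b,f)
round 4: derive span(j,f) via R1 from span(j,b), cites(b,f)
round 5: derive span(b,i) via R1 from span(b,c), cites(c,i)
round 5: derive span(h,f) via R1 from span(h,b), cites(b,f)
round 5: derive span(j,g) via R1 from span(j,f), cites(f,g)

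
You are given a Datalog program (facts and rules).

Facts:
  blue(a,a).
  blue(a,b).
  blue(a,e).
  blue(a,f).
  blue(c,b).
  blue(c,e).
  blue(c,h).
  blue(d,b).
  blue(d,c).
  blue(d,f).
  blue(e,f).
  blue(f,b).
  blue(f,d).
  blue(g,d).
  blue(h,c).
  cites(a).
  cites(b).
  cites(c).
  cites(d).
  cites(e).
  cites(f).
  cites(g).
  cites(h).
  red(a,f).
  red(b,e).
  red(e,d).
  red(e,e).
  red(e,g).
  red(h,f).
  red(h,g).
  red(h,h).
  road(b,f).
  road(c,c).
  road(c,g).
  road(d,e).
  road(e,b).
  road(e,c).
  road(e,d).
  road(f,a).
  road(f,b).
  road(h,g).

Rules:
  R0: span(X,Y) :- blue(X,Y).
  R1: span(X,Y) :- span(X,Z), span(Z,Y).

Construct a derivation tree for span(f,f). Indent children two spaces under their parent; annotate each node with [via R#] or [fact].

span(f,f)  [via R1]
  span(f,d)  [via R0]
    blue(f,d)  [fact]
  span(d,f)  [via R0]
    blue(d,f)  [fact]

round 1: derive span(a,a) via R0 from blue(a,a)
round 1: derive span(a,b) via R0 from blue(a,b)
round 1: derive span(a,e) via R0 from blue(a,e)
round 1: derive span(a,f) via R0 from blue(a,f)
round 1: derive span(c,b) via R0 from blue(c,b)
round 1: derive span(c,e) via R0 from blue(c,e)
round 1: derive span(c,h) via R0 from blue(c,h)
round 1: derive span(d,b) via R0 from blue(d,b)
round 1: derive span(d,c) via R0 from blue(d,c)
round 1: derive span(d,f) via R0 from blue(d,f)
round 1: derive span(e,f) via R0 from blue(e,f)
round 1: derive span(f,b) via R0 from blue(f,b)
round 1: derive span(f,d) via R0 from blue(f,d)
round 1: derive span(g,d) via R0 from blue(g,d)
round 1: derive span(h,c) via R0 from blue(h,c)
round 2: derive span(a,d) via R1 from span(a,f), span(f,d)
round 2: derive span(c,c) via R1 from span(c,h), span(h,c)
round 2: derive span(c,f) via R1 from span(c,e), span(e,f)
round 2: derive span(d,d) via R1 from span(d,f), span(f,d)
round 2: derive span(d,e) via R1 from span(d,c), span(c,e)
round 2: derive span(d,h) via R1 from span(d,c), span(c,h)
round 2: derive span(e,b) via R1 from span(e,f), span(f,b)
round 2: derive span(e,d) via R1 from span(e,f), span(f,d)
round 2: derive span(f,c) via R1 from span(f,d), span(d,c)
round 2: derive span(f,f) via R1 from span(f,d), span(d,f)
round 2: derive span(g,b) via R1 from span(g,d), span(d,b)
round 2: derive span(g,c) via R1 from span(g,d), span(d,c)
round 2: derive span(g,f) via R1 from span(g,d), span(d,f)
round 2: derive span(h,b) via R1 from span(h,c), span(c,b)
round 2: derive span(h,e) via R1 from span(h,c), span(c,e)
round 2: derive span(h,h) via R1 from span(h,c), span(c,h)
round 3: derive span(a,c) via R1 from span(a,d), span(d,c)
round 3: derive span(a,h) via R1 from span(a,d), span(d,h)
round 3: derive span(c,d) via R1 from span(c,e), span(e,d)
round 3: derive span(e,c) via R1 from span(e,d), span(d,c)
round 3: derive span(e,e) via R1 from span(e,d), span(d,e)
round 3: derive span(e,h) via R1 from span(e,d), span(d,h)
round 3: derive span(f,e) via R1 from span(f,c), span(c,e)
round 3: derive span(f,h) via R1 from span(f,c), span(c,h)
round 3: derive span(g,e) via R1 from span(g,c), span(c,e)
round 3: derive span(g,h) via R1 from span(g,c), span(c,h)
round 3: derive span(h,d) via R1 from span(h,e), span(e,d)
round 3: derive span(h,f) via R1 from span(h,c), span(c,f)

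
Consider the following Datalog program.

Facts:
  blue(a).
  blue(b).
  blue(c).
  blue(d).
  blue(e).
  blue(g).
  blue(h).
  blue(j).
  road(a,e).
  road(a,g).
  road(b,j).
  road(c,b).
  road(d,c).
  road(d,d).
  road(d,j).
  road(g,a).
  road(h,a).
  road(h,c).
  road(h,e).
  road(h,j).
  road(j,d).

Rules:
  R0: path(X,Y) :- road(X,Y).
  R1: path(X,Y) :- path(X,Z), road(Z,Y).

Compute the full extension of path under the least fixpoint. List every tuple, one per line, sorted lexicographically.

path(a,a)
path(a,e)
path(a,g)
path(b,b)
path(b,c)
path(b,d)
path(b,j)
path(c,b)
path(c,c)
path(c,d)
path(c,j)
path(d,b)
path(d,c)
path(d,d)
path(d,j)
path(g,a)
path(g,e)
path(g,g)
path(h,a)
path(h,b)
path(h,c)
path(h,d)
path(h,e)
path(h,g)
path(h,j)
path(j,b)
path(j,c)
path(j,d)
path(j,j)

round 1: derive path(a,e) via R0 from road(a,e)
round 1: derive path(a,g) via R0 from road(a,g)
round 1: derive path(b,j) via R0 from road(b,j)
round 1: derive path(c,b) via R0 from road(c,b)
round 1: derive path(d,c) via R0 from road(d,c)
round 1: derive path(d,d) via R0 from road(d,d)
round 1: derive path(d,j) via R0 from road(d,j)
round 1: derive path(g,a) via R0 from road(g,a)
round 1: derive path(h,a) via R0 from road(h,a)
round 1: derive path(h,c) via R0 from road(h,c)
round 1: derive path(h,e) via R0 from road(h,e)
round 1: derive path(h,j) via R0 from road(h,j)
round 1: derive path(j,d) via R0 from road(j,d)
round 2: derive path(a,a) via R1 from path(a,g), road(g,a)
round 2: derive path(b,d) via R1 from path(b,j), road(j,d)
round 2: derive path(c,j) via R1 from path(c,b), road(b,j)
round 2: derive path(d,b) via R1 from path(d,c), road(c,b)
round 2: derive path(g,e) via R1 from path(g,a), road(a,e)
round 2: derive path(g,g) via R1 from path(g,a), road(a,g)
round 2: derive path(h,b) via R1 from path(h,c), road(c,b)
round 2: derive path(h,d) via R1 from path(h,j), road(j,d)
round 2: derive path(h,g) via R1 from path(h,a), road(a,g)
round 2: derive path(j,c) via R1 from path(j,d), road(d,c)
round 2: derive path(j,j) via R1 from path(j,d), road(d,j)
round 3: derive path(b,c) via R1 from path(b,d), road(d,c)
round 3: derive path(c,d) via R1 from path(c,j), road(j,d)
round 3: derive path(j,b) via R1 from path(j,c), road(c,b)
round 4: derive path(b,b) via R1 from path(b,c), road(c,b)
round 4: derive path(c,c) via R1 from path(c,d), road(d,c)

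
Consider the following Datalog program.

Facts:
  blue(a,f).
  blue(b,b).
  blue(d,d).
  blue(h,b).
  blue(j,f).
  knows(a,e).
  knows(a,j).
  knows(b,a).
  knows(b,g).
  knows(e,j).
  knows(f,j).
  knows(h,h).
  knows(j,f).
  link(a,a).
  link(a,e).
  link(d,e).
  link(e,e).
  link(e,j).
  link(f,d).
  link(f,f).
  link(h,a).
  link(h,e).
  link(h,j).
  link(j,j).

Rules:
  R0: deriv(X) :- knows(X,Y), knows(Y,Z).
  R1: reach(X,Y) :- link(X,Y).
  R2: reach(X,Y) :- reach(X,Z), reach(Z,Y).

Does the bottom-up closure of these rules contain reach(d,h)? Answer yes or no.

round 1: derive reach(a,a) via R1 from link(a,a)
round 1: derive reach(a,e) via R1 from link(a,e)
round 1: derive reach(d,e) via R1 from link(d,e)
round 1: derive reach(e,e) via R1 from link(e,e)
round 1: derive reach(e,j) via R1 from link(e,j)
round 1: derive reach(f,d) via R1 from link(f,d)
round 1: derive reach(f,f) via R1 from link(f,f)
round 1: derive reach(h,a) via R1 from link(h,a)
round 1: derive reach(h,e) via R1 from link(h,e)
round 1: derive reach(h,j) via R1 from link(h,j)
round 1: derive reach(j,j) via R1 from link(j,j)
round 2: derive reach(a,j) via R2 from reach(a,e), reach(e,j)
round 2: derive reach(d,j) via R2 from reach(d,e), reach(e,j)
round 2: derive reach(f,e) via R2 from reach(f,d), reach(d,e)
round 3: derive reach(f,j) via R2 from reach(f,d), reach(d,j)

no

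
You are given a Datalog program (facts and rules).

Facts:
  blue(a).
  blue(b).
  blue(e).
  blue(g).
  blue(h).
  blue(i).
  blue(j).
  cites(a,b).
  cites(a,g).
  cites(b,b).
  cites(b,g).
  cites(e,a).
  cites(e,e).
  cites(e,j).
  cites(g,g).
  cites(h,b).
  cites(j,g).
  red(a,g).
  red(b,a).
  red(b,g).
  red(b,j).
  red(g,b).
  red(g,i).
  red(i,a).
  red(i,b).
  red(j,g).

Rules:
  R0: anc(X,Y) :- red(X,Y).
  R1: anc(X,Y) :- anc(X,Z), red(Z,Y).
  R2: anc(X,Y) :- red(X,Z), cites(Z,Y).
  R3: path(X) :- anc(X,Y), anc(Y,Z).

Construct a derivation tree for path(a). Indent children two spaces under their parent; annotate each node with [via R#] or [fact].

round 1: derive anc(a,g) via R0 from red(a,g)
round 1: derive anc(b,a) via R0 from red(b,a)
round 1: derive anc(b,g) via R0 from red(b,g)
round 1: derive anc(b,j) via R0 from red(b,j)
round 1: derive anc(g,b) via R0 from red(g,b)
round 1: derive anc(g,i) via R0 from red(g,i)
round 1: derive anc(i,a) via R0 from red(i,a)
round 1: derive anc(i,b) via R0 from red(i,b)
round 1: derive anc(j,g) via R0 from red(j,g)
round 1: derive anc(b,b) via R2 from red(b,a), cites(a,b)
round 1: derive anc(g,g) via R2 from red(g,b), cites(b,g)
round 1: derive anc(i,g) via R2 from red(i,a), cites(a,g)
round 2: derive anc(a,b) via R1 from anc(a,g), red(g,b)
round 2: derive anc(a,i) via R1 from anc(a,g), red(g,i)
round 2: derive anc(b,i) via R1 from anc(b,g), red(g,i)
round 2: derive anc(g,a) via R1 from anc(g,b), red(b,a)
round 2: derive anc(g,j) via R1 from anc(g,b), red(b,j)
round 2: derive anc(i,i) via R1 from anc(i,g), red(g,i)
round 2: derive anc(i,j) via R1 from anc(i,b), red(b,j)
round 2: derive anc(j,b) via R1 from anc(j,g), red(g,b)
round 2: derive anc(j,i) via R1 from anc(j,g), red(g,i)
round 2: derive path(a) via R3 from anc(a,g), anc(g,b)
round 2: derive path(b) via R3 from anc(b,a), anc(a,g)
round 2: derive path(g) via R3 from anc(g,b), anc(b,a)
round 2: derive path(i) via R3 from anc(i,a), anc(a,g)
round 2: derive path(j) via R3 from anc(j,g), anc(g,b)
round 3: derive anc(a,a) via R1 from anc(a,b), red(b,a)
round 3: derive anc(a,j) via R1 from anc(a,b), red(b,j)
round 3: derive anc(j,a) via R1 from anc(j,b), red(b,a)
round 3: derive anc(j,j) via R1 from anc(j,b), red(b,j)

path(a)  [via R3]
  anc(a,g)  [via R0]
    red(a,g)  [fact]
  anc(g,b)  [via R0]
    red(g,b)  [fact]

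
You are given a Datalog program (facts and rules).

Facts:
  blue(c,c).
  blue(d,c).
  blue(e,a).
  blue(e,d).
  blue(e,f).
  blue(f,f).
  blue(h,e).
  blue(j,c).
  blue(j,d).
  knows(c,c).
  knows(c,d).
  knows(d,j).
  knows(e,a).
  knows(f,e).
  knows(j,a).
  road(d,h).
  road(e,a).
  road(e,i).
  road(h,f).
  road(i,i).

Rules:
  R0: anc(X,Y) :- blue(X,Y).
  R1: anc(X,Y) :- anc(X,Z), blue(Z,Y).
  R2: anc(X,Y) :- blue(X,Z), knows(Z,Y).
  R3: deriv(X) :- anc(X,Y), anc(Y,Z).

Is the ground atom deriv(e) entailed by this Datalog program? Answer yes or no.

yes

round 1: derive anc(c,c) via R0 from blue(c,c)
round 1: derive anc(d,c) via R0 from blue(d,c)
round 1: derive anc(e,a) via R0 from blue(e,a)
round 1: derive anc(e,d) via R0 from blue(e,d)
round 1: derive anc(e,f) via R0 from blue(e,f)
round 1: derive anc(f,f) via R0 from blue(f,f)
round 1: derive anc(h,e) via R0 from blue(h,e)
round 1: derive anc(j,c) via R0 from blue(j,c)
round 1: derive anc(j,d) via R0 from blue(j,d)
round 1: derive anc(c,d) via R2 from blue(c,c), knows(c,d)
round 1: derive anc(d,d) via R2 from blue(d,c), knows(c,d)
round 1: derive anc(e,e) via R2 from blue(e,f), knows(f,e)
round 1: derive anc(e,j) via R2 from blue(e,d), knows(d,j)
round 1: derive anc(f,e) via R2 from blue(f,f), knows(f,e)
round 1: derive anc(h,a) via R2 from blue(h,e), knows(e,a)
round 1: derive anc(j,j) via R2 from blue(j,d), knows(d,j)
round 2: derive anc(e,c) via R1 from anc(e,d), blue(d,c)
round 2: derive anc(f,a) via R1 from anc(f,e), blue(e,a)
round 2: derive anc(f,d) via R1 from anc(f,e), blue(e,d)
round 2: derive anc(h,d) via R1 from anc(h,e), blue(e,d)
round 2: derive anc(h,f) via R1 from anc(h,e), blue(e,f)
round 2: derive deriv(c) via R3 from anc(c,c), anc(c,c)
round 2: derive deriv(d) via R3 from anc(d,c), anc(c,c)
round 2: derive deriv(e) via R3 from anc(e,d), anc(d,c)
round 2: derive deriv(f) via R3 from anc(f,e), anc(e,a)
round 2: derive deriv(h) via R3 from anc(h,e), anc(e,a)
round 2: derive deriv(j) via R3 from anc(j,c), anc(c,c)
round 3: derive anc(f,c) via R1 from anc(f,d), blue(d,c)
round 3: derive anc(h,c) via R1 from anc(h,d), blue(d,c)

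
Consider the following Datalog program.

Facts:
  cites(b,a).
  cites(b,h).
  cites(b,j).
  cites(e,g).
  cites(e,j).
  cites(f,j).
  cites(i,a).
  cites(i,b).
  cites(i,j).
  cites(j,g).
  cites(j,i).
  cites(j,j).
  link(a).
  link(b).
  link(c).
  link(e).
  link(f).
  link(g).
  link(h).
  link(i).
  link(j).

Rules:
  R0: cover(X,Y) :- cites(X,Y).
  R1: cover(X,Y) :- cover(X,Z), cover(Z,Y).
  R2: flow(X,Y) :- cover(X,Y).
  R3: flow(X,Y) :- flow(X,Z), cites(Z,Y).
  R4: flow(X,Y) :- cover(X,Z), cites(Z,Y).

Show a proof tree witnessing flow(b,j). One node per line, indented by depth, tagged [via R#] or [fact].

flow(b,j)  [via R2]
  cover(b,j)  [via R0]
    cites(b,j)  [fact]

round 1: derive cover(b,a) via R0 from cites(b,a)
round 1: derive cover(b,h) via R0 from cites(b,h)
round 1: derive cover(b,j) via R0 from cites(b,j)
round 1: derive cover(e,g) via R0 from cites(e,g)
round 1: derive cover(e,j) via R0 from cites(e,j)
round 1: derive cover(f,j) via R0 from cites(f,j)
round 1: derive cover(i,a) via R0 from cites(i,a)
round 1: derive cover(i,b) via R0 from cites(i,b)
round 1: derive cover(i,j) via R0 from cites(i,j)
round 1: derive cover(j,g) via R0 from cites(j,g)
round 1: derive cover(j,i) via R0 from cites(j,i)
round 1: derive cover(j,j) via R0 from cites(j,j)
round 2: derive cover(b,g) via R1 from cover(b,j), cover(j,g)
round 2: derive cover(b,i) via R1 from cover(b,j), cover(j,i)
round 2: derive cover(e,i) via R1 from cover(e,j), cover(j,i)
round 2: derive cover(f,g) via R1 from cover(f,j), cover(j,g)
round 2: derive cover(f,i) via R1 from cover(f,j), cover(j,i)
round 2: derive cover(i,g) via R1 from cover(i,j), cover(j,g)
round 2: derive cover(i,h) via R1 from cover(i,b), cover(b,h)
round 2: derive cover(i,i) via R1 from cover(i,j), cover(j,i)
round 2: derive cover(j,a) via R1 from cover(j,i), cover(i,a)
round 2: derive cover(j,b) via R1 from cover(j,i), cover(i,b)
round 2: derive flow(b,a) via R2 from cover(b,a)
round 2: derive flow(b,h) via R2 from cover(b,h)
round 2: derive flow(b,j) via R2 from cover(b,j)
round 2: derive flow(e,g) via R2 from cover(e,g)
round 2: derive flow(e,j) via R2 from cover(e,j)
round 2: derive flow(f,j) via R2 from cover(f,j)
round 2: derive flow(i,a) via R2 from cover(i,a)
round 2: derive flow(i,b) via R2 from cover(i,b)
round 2: derive flow(i,j) via R2 from cover(i,j)
round 2: derive flow(j,g) via R2 from cover(j,g)
round 2: derive flow(j,i) via R2 from cover(j,i)
round 2: derive flow(j,j) via R2 from cover(j,j)
round 2: derive flow(b,g) via R4 from cover(b,j), cites(j,g)
round 2: derive flow(b,i) via R4 from cover(b,j), cites(j,i)
round 2: derive flow(e,i) via R4 from cover(e,j), cites(j,i)
round 2: derive flow(f,g) via R4 from cover(f,j), cites(j,g)
round 2: derive flow(f,i) via R4 from cover(f,j), cites(j,i)
round 2: derive flow(i,g) via R4 from cover(i,j), cites(j,g)
round 2: derive flow(i,h) via R4 from cover(i,b), cites(b,h)
round 2: derive flow(i,i) via R4 from cover(i,j), cites(j,i)
round 2: derive flow(j,a) via R4 from cover(j,i), cites(i,a)
round 2: derive flow(j,b) via R4 from cover(j,i), cites(i,b)
round 3: derive cover(b,b) via R1 from cover(b,i), cover(i,b)
round 3: derive cover(e,a) via R1 from cover(e,i), cover(i,a)
round 3: derive cover(e,b) via R1 from cover(e,i), cover(i,b)
round 3: derive cover(e,h) via R1 from cover(e,i), cover(i,h)
round 3: derive cover(f,a) via R1 from cover(f,i), cover(i,a)
round 3: derive cover(f,b) via R1 from cover(f,i), cover(i,b)
round 3: derive cover(f,h) via R1 from cover(f,i), cover(i,h)
round 3: derive cover(j,h) via R1 from cover(j,b), cover(b,h)
round 3: derive flow(b,b) via R3 from flow(b,i), cites(i,b)
round 3: derive flow(e,a) via R3 from flow(e,i), cites(i,a)
round 3: derive flow(e,b) via R3 from flow(e,i), cites(i,b)
round 3: derive flow(f,a) via R3 from flow(f,i), cites(i,a)
round 3: derive flow(f,b) via R3 from flow(f,i), cites(i,b)
round 3: derive flow(j,h) via R3 from flow(j,b), cites(b,h)
round 4: derive flow(e,h) via R2 from cover(e,h)
round 4: derive flow(f,h) via R2 from cover(f,h)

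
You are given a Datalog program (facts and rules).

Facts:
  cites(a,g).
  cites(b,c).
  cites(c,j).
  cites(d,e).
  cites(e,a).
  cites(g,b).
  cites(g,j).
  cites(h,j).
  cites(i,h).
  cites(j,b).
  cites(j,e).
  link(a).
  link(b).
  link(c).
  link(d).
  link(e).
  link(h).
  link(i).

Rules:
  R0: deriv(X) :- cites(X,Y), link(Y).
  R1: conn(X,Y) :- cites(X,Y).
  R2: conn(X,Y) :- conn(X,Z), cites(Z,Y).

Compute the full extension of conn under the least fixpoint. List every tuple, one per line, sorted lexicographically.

round 1: derive conn(a,g) via R1 from cites(a,g)
round 1: derive conn(b,c) via R1 from cites(b,c)
round 1: derive conn(c,j) via R1 from cites(c,j)
round 1: derive conn(d,e) via R1 from cites(d,e)
round 1: derive conn(e,a) via R1 from cites(e,a)
round 1: derive conn(g,b) via R1 from cites(g,b)
round 1: derive conn(g,j) via R1 from cites(g,j)
round 1: derive conn(h,j) via R1 from cites(h,j)
round 1: derive conn(i,h) via R1 from cites(i,h)
round 1: derive conn(j,b) via R1 from cites(j,b)
round 1: derive conn(j,e) via R1 from cites(j,e)
round 2: derive conn(a,b) via R2 from conn(a,g), cites(g,b)
round 2: derive conn(a,j) via R2 from conn(a,g), cites(g,j)
round 2: derive conn(b,j) via R2 from conn(b,c), cites(c,j)
round 2: derive conn(c,b) via R2 from conn(c,j), cites(j,b)
round 2: derive conn(c,e) via R2 from conn(c,j), cites(j,e)
round 2: derive conn(d,a) via R2 from conn(d,e), cites(e,a)
round 2: derive conn(e,g) via R2 from conn(e,a), cites(a,g)
round 2: derive conn(g,c) via R2 from conn(g,b), cites(b,c)
round 2: derive conn(g,e) via R2 from conn(g,j), cites(j,e)
round 2: derive conn(h,b) via R2 from conn(h,j), cites(j,b)
round 2: derive conn(h,e) via R2 from conn(h,j), cites(j,e)
round 2: derive conn(i,j) via R2 from conn(i,h), cites(h,j)
round 2: derive conn(j,a) via R2 from conn(j,e), cites(e,a)
round 2: derive conn(j,c) via R2 from conn(j,b), cites(b,c)
round 3: derive conn(a,c) via R2 from conn(a,b), cites(b,c)
round 3: derive conn(a,e) via R2 from conn(a,j), cites(j,e)
round 3: derive conn(b,b) via R2 from conn(b,j), cites(j,b)
round 3: derive conn(b,e) via R2 from conn(b,j), cites(j,e)
round 3: derive conn(c,a) via R2 from conn(c,e), cites(e,a)
round 3: derive conn(c,c) via R2 from conn(c,b), cites(b,c)
round 3: derive conn(d,g) via R2 from conn(d,a), cites(a,g)
round 3: derive conn(e,b) via R2 from conn(e,g), cites(g,b)
round 3: derive conn(e,j) via R2 from conn(e,g), cites(g,j)
round 3: derive conn(g,a) via R2 from conn(g,e), cites(e,a)
round 3: derive conn(h,a) via R2 from conn(h,e), cites(e,a)
round 3: derive conn(h,c) via R2 from conn(h,b), cites(b,c)
round 3: derive conn(i,b) via R2 from conn(i,j), cites(j,b)
round 3: derive conn(i,e) via R2 from conn(i,j), cites(j,e)
round 3: derive conn(j,g) via R2 from conn(j,a), cites(a,g)
round 3: derive conn(j,j) via R2 from conn(j,c), cites(c,j)
round 4: derive conn(a,a) via R2 from conn(a,e), cites(e,a)
round 4: derive conn(b,a) via R2 from conn(b,e), cites(e,a)
round 4: derive conn(c,g) via R2 from conn(c,a), cites(a,g)
round 4: derive conn(d,b) via R2 from conn(d,g), cites(g,b)
round 4: derive conn(d,j) via R2 from conn(d,g), cites(g,j)
round 4: derive conn(e,c) via R2 from conn(e,b), cites(b,c)
round 4: derive conn(e,e) via R2 from conn(e,j), cites(j,e)
round 4: derive conn(g,g) via R2 from conn(g,a), cites(a,g)
round 4: derive conn(h,g) via R2 from conn(h,a), cites(a,g)
round 4: derive conn(i,a) via R2 from conn(i,e), cites(e,a)
round 4: derive conn(i,c) via R2 from conn(i,b), cites(b,c)
round 5: derive conn(b,g) via R2 from conn(b,a), cites(a,g)
round 5: derive conn(d,c) via R2 from conn(d,b), cites(b,c)
round 5: derive conn(i,g) via R2 from conn(i,a), cites(a,g)

conn(a,a)
conn(a,b)
conn(a,c)
conn(a,e)
conn(a,g)
conn(a,j)
conn(b,a)
conn(b,b)
conn(b,c)
conn(b,e)
conn(b,g)
conn(b,j)
conn(c,a)
conn(c,b)
conn(c,c)
conn(c,e)
conn(c,g)
conn(c,j)
conn(d,a)
conn(d,b)
conn(d,c)
conn(d,e)
conn(d,g)
conn(d,j)
conn(e,a)
conn(e,b)
conn(e,c)
conn(e,e)
conn(e,g)
conn(e,j)
conn(g,a)
conn(g,b)
conn(g,c)
conn(g,e)
conn(g,g)
conn(g,j)
conn(h,a)
conn(h,b)
conn(h,c)
conn(h,e)
conn(h,g)
conn(h,j)
conn(i,a)
conn(i,b)
conn(i,c)
conn(i,e)
conn(i,g)
conn(i,h)
conn(i,j)
conn(j,a)
conn(j,b)
conn(j,c)
conn(j,e)
conn(j,g)
conn(j,j)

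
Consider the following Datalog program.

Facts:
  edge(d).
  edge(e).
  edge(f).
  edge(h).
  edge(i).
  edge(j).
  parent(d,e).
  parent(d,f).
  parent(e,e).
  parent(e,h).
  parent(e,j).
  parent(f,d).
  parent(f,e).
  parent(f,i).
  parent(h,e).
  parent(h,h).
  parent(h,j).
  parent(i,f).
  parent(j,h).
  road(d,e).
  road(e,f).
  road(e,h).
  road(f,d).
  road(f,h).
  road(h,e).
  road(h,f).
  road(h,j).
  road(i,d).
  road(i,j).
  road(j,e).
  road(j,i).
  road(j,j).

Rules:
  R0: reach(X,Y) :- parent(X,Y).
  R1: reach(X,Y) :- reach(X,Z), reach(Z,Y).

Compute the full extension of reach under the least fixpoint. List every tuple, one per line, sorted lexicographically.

reach(d,d)
reach(d,e)
reach(d,f)
reach(d,h)
reach(d,i)
reach(d,j)
reach(e,e)
reach(e,h)
reach(e,j)
reach(f,d)
reach(f,e)
reach(f,f)
reach(f,h)
reach(f,i)
reach(f,j)
reach(h,e)
reach(h,h)
reach(h,j)
reach(i,d)
reach(i,e)
reach(i,f)
reach(i,h)
reach(i,i)
reach(i,j)
reach(j,e)
reach(j,h)
reach(j,j)

round 1: derive reach(d,e) via R0 from parent(d,e)
round 1: derive reach(d,f) via R0 from parent(d,f)
round 1: derive reach(e,e) via R0 from parent(e,e)
round 1: derive reach(e,h) via R0 from parent(e,h)
round 1: derive reach(e,j) via R0 from parent(e,j)
round 1: derive reach(f,d) via R0 from parent(f,d)
round 1: derive reach(f,e) via R0 from parent(f,e)
round 1: derive reach(f,i) via R0 from parent(f,i)
round 1: derive reach(h,e) via R0 from parent(h,e)
round 1: derive reach(h,h) via R0 from parent(h,h)
round 1: derive reach(h,j) via R0 from parent(h,j)
round 1: derive reach(i,f) via R0 from parent(i,f)
round 1: derive reach(j,h) via R0 from parent(j,h)
round 2: derive reach(d,d) via R1 from reach(d,f), reach(f,d)
round 2: derive reach(d,h) via R1 from reach(d,e), reach(e,h)
round 2: derive reach(d,i) via R1 from reach(d,f), reach(f,i)
round 2: derive reach(d,j) via R1 from reach(d,e), reach(e,j)
round 2: derive reach(f,f) via R1 from reach(f,d), reach(d,f)
round 2: derive reach(f,h) via R1 from reach(f,e), reach(e,h)
round 2: derive reach(f,j) via R1 from reach(f,e), reach(e,j)
round 2: derive reach(i,d) via R1 from reach(i,f), reach(f,d)
round 2: derive reach(i,e) via R1 from reach(i,f), reach(f,e)
round 2: derive reach(i,i) via R1 from reach(i,f), reach(f,i)
round 2: derive reach(j,e) via R1 from reach(j,h), reach(h,e)
round 2: derive reach(j,j) via R1 from reach(j,h), reach(h,j)
round 3: derive reach(i,h) via R1 from reach(i,d), reach(d,h)
round 3: derive reach(i,j) via R1 from reach(i,d), reach(d,j)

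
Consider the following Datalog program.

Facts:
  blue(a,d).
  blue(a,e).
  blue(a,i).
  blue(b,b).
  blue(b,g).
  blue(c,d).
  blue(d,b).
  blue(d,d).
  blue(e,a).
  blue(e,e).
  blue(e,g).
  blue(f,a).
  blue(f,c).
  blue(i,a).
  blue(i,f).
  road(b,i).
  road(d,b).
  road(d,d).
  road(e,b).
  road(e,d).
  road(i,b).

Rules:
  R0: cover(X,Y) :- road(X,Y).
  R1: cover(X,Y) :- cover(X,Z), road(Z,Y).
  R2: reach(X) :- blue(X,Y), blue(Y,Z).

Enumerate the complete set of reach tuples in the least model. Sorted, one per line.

round 1: derive reach(a) via R2 from blue(a,d), blue(d,b)
round 1: derive reach(b) via R2 from blue(b,b), blue(b,b)
round 1: derive reach(c) via R2 from blue(c,d), blue(d,b)
round 1: derive reach(d) via R2 from blue(d,b), blue(b,b)
round 1: derive reach(e) via R2 from blue(e,a), blue(a,d)
round 1: derive reach(f) via R2 from blue(f,a), blue(a,d)
round 1: derive reach(i) via R2 from blue(i,a), blue(a,d)

reach(a)
reach(b)
reach(c)
reach(d)
reach(e)
reach(f)
reach(i)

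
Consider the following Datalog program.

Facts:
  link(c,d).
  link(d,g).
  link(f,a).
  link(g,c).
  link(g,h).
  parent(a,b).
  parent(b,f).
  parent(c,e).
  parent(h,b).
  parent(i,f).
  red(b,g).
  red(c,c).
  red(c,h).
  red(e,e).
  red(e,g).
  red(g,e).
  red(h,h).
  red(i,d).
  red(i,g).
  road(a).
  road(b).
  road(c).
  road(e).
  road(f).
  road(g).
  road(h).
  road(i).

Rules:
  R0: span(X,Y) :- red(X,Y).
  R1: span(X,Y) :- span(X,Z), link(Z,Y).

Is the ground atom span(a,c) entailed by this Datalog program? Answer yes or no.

round 1: derive span(b,g) via R0 from red(b,g)
round 1: derive span(c,c) via R0 from red(c,c)
round 1: derive span(c,h) via R0 from red(c,h)
round 1: derive span(e,e) via R0 from red(e,e)
round 1: derive span(e,g) via R0 from red(e,g)
round 1: derive span(g,e) via R0 from red(g,e)
round 1: derive span(h,h) via R0 from red(h,h)
round 1: derive span(i,d) via R0 from red(i,d)
round 1: derive span(i,g) via R0 from red(i,g)
round 2: derive span(b,c) via R1 from span(b,g), link(g,c)
round 2: derive span(b,h) via R1 from span(b,g), link(g,h)
round 2: derive span(c,d) via R1 from span(c,c), link(c,d)
round 2: derive span(e,c) via R1 from span(e,g), link(g,c)
round 2: derive span(e,h) via R1 from span(e,g), link(g,h)
round 2: derive span(i,c) via R1 from span(i,g), link(g,c)
round 2: derive span(i,h) via R1 from span(i,g), link(g,h)
round 3: derive span(b,d) via R1 from span(b,c), link(c,d)
round 3: derive span(c,g) via R1 from span(c,d), link(d,g)
round 3: derive span(e,d) via R1 from span(e,c), link(c,d)

no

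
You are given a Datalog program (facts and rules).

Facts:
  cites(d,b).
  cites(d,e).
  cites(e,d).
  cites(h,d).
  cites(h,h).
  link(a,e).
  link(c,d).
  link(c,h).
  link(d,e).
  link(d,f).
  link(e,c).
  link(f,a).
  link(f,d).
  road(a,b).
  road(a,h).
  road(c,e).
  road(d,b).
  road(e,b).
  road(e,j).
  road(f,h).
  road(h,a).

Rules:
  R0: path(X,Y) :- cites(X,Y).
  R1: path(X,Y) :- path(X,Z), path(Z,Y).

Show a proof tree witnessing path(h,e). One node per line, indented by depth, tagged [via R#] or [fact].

round 1: derive path(d,b) via R0 from cites(d,b)
round 1: derive path(d,e) via R0 from cites(d,e)
round 1: derive path(e,d) via R0 from cites(e,d)
round 1: derive path(h,d) via R0 from cites(h,d)
round 1: derive path(h,h) via R0 from cites(h,h)
round 2: derive path(d,d) via R1 from path(d,e), path(e,d)
round 2: derive path(e,b) via R1 from path(e,d), path(d,b)
round 2: derive path(e,e) via R1 from path(e,d), path(d,e)
round 2: derive path(h,b) via R1 from path(h,d), path(d,b)
round 2: derive path(h,e) via R1 from path(h,d), path(d,e)

path(h,e)  [via R1]
  path(h,d)  [via R0]
    cites(h,d)  [fact]
  path(d,e)  [via R0]
    cites(d,e)  [fact]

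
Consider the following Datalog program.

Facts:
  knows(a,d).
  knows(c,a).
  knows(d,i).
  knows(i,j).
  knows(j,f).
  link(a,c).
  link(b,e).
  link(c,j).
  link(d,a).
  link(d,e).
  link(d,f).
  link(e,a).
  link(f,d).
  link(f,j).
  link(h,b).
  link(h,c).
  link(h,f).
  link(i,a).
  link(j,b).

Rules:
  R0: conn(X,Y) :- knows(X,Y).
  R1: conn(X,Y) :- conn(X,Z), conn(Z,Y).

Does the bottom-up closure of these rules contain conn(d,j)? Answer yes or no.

round 1: derive conn(a,d) via R0 from knows(a,d)
round 1: derive conn(c,a) via R0 from knows(c,a)
round 1: derive conn(d,i) via R0 from knows(d,i)
round 1: derive conn(i,j) via R0 from knows(i,j)
round 1: derive conn(j,f) via R0 from knows(j,f)
round 2: derive conn(a,i) via R1 from conn(a,d), conn(d,i)
round 2: derive conn(c,d) via R1 from conn(c,a), conn(a,d)
round 2: derive conn(d,j) via R1 from conn(d,i), conn(i,j)
round 2: derive conn(i,f) via R1 from conn(i,j), conn(j,f)
round 3: derive conn(a,f) via R1 from conn(a,i), conn(i,f)
round 3: derive conn(a,j) via R1 from conn(a,d), conn(d,j)
round 3: derive conn(c,i) via R1 from conn(c,a), conn(a,i)
round 3: derive conn(c,j) via R1 from conn(c,d), conn(d,j)
round 3: derive conn(d,f) via R1 from conn(d,i), conn(i,f)
round 4: derive conn(c,f) via R1 from conn(c,a), conn(a,f)

yes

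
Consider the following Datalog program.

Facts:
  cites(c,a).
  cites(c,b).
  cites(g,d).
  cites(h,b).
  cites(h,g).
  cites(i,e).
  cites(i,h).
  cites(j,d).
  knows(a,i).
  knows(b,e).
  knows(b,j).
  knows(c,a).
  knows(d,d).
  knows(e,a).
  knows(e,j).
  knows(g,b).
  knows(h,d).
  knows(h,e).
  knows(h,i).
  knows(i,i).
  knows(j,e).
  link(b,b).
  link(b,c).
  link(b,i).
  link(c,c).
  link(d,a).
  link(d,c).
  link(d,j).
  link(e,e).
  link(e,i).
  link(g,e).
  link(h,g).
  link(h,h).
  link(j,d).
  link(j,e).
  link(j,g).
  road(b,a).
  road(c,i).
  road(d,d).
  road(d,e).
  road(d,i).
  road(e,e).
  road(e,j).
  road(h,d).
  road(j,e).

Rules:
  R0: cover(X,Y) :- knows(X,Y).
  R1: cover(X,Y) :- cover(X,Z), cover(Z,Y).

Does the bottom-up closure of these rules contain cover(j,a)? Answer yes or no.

round 1: derive cover(a,i) via R0 from knows(a,i)
round 1: derive cover(b,e) via R0 from knows(b,e)
round 1: derive cover(b,j) via R0 from knows(b,j)
round 1: derive cover(c,a) via R0 from knows(c,a)
round 1: derive cover(d,d) via R0 from knows(d,d)
round 1: derive cover(e,a) via R0 from knows(e,a)
round 1: derive cover(e,j) via R0 from knows(e,j)
round 1: derive cover(g,b) via R0 from knows(g,b)
round 1: derive cover(h,d) via R0 from knows(h,d)
round 1: derive cover(h,e) via R0 from knows(h,e)
round 1: derive cover(h,i) via R0 from knows(h,i)
round 1: derive cover(i,i) via R0 from knows(i,i)
round 1: derive cover(j,e) via R0 from knows(j,e)
round 2: derive cover(b,a) via R1 from cover(b,e), cover(e,a)
round 2: derive cover(c,i) via R1 from cover(c,a), cover(a,i)
round 2: derive cover(e,e) via R1 from cover(e,j), cover(j,e)
round 2: derive cover(e,i) via R1 from cover(e,a), cover(a,i)
round 2: derive cover(g,e) via R1 from cover(g,b), cover(b,e)
round 2: derive cover(g,j) via R1 from cover(g,b), cover(b,j)
round 2: derive cover(h,a) via R1 from cover(h,e), cover(e,a)
round 2: derive cover(h,j) via R1 from cover(h,e), cover(e,j)
round 2: derive cover(j,a) via R1 from cover(j,e), cover(e,a)
round 2: derive cover(j,j) via R1 from cover(j,e), cover(e,j)
round 3: derive cover(b,i) via R1 from cover(b,a), cover(a,i)
round 3: derive cover(g,a) via R1 from cover(g,b), cover(b,a)
round 3: derive cover(g,i) via R1 from cover(g,e), cover(e,i)
round 3: derive cover(j,i) via R1 from cover(j,a), cover(a,i)

yes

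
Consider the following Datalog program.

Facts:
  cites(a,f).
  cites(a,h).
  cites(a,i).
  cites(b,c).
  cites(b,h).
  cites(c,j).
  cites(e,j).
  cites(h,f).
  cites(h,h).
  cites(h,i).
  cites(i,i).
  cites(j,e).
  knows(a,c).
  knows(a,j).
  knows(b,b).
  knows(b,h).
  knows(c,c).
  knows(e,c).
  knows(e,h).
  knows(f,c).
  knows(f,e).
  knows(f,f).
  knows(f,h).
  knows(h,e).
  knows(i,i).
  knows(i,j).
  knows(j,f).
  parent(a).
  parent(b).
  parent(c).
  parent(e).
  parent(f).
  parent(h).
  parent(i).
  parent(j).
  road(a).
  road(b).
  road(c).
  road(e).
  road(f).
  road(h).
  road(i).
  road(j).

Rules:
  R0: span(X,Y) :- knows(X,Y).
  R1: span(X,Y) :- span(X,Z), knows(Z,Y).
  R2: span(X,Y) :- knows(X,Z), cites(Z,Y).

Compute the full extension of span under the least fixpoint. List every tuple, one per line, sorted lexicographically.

span(a,c)
span(a,e)
span(a,f)
span(a,h)
span(a,j)
span(b,b)
span(b,c)
span(b,e)
span(b,f)
span(b,h)
span(b,i)
span(b,j)
span(c,c)
span(c,e)
span(c,f)
span(c,h)
span(c,j)
span(e,c)
span(e,e)
span(e,f)
span(e,h)
span(e,i)
span(e,j)
span(f,c)
span(f,e)
span(f,f)
span(f,h)
span(f,i)
span(f,j)
span(h,c)
span(h,e)
span(h,f)
span(h,h)
span(h,j)
span(i,c)
span(i,e)
span(i,f)
span(i,h)
span(i,i)
span(i,j)
span(j,c)
span(j,e)
span(j,f)
span(j,h)

round 1: derive span(a,c) via R0 from knows(a,c)
round 1: derive span(a,j) via R0 from knows(a,j)
round 1: derive span(b,b) via R0 from knows(b,b)
round 1: derive span(b,h) via R0 from knows(b,h)
round 1: derive span(c,c) via R0 from knows(c,c)
round 1: derive span(e,c) via R0 from knows(e,c)
round 1: derive span(e,h) via R0 from knows(e,h)
round 1: derive span(f,c) via R0 from knows(f,c)
round 1: derive span(f,e) via R0 from knows(f,e)
round 1: derive span(f,f) via R0 from knows(f,f)
round 1: derive span(f,h) via R0 from knows(f,h)
round 1: derive span(h,e) via R0 from knows(h,e)
round 1: derive span(i,i) via R0 from knows(i,i)
round 1: derive span(i,j) via R0 from knows(i,j)
round 1: derive span(j,f) via R0 from knows(j,f)
round 1: derive span(a,e) via R2 from knows(a,j), cites(j,e)
round 1: derive span(b,c) via R2 from knows(b,b), cites(b,c)
round 1: derive span(b,f) via R2 from knows(b,h), cites(h,f)
round 1: derive span(b,i) via R2 from knows(b,h), cites(h,i)
round 1: derive span(c,j) via R2 from knows(c,c), cites(c,j)
round 1: derive span(e,f) via R2 from knows(e,h), cites(h,f)
round 1: derive span(e,i) via R2 from knows(e,h), cites(h,i)
round 1: derive span(e,j) via R2 from knows(e,c), cites(c,j)
round 1: derive span(f,i) via R2 from knows(f,h), cites(h,i)
round 1: derive span(f,j) via R2 from knows(f,c), cites(c,j)
round 1: derive span(h,j) via R2 from knows(h,e), cites(e,j)
round 1: derive span(i,e) via R2 from knows(i,j), cites(j,e)
round 2: derive span(a,f) via R1 from span(a,j), knows(j,f)
round 2: derive span(a,h) via R1 from span(a,e), knows(e,h)
round 2: derive span(b,e) via R1 from span(b,f), knows(f,e)
round 2: derive span(b,j) via R1 from span(b,i), knows(i,j)
round 2: derive span(c,f) via R1 from span(c,j), knows(j,f)
round 2: derive span(e,e) via R1 from span(e,f), knows(f,e)
round 2: derive span(h,c) via R1 from span(h,e), knows(e,c)
round 2: derive span(h,f) via R1 from span(h,j), knows(j,f)
round 2: derive span(h,h) via R1 from span(h,e), knows(e,h)
round 2: derive span(i,c) via R1 from span(i,e), knows(e,c)
round 2: derive span(i,f) via R1 from span(i,j), knows(j,f)
round 2: derive span(i,h) via R1 from span(i,e), knows(e,h)
round 2: derive span(j,c) via R1 from span(j,f), knows(f,c)
round 2: derive span(j,e) via R1 from span(j,f), knows(f,e)
round 2: derive span(j,h) via R1 from span(j,f), knows(f,h)
round 3: derive span(c,e) via R1 from span(c,f), knows(f,e)
round 3: derive span(c,h) via R1 from span(c,f), knows(f,h)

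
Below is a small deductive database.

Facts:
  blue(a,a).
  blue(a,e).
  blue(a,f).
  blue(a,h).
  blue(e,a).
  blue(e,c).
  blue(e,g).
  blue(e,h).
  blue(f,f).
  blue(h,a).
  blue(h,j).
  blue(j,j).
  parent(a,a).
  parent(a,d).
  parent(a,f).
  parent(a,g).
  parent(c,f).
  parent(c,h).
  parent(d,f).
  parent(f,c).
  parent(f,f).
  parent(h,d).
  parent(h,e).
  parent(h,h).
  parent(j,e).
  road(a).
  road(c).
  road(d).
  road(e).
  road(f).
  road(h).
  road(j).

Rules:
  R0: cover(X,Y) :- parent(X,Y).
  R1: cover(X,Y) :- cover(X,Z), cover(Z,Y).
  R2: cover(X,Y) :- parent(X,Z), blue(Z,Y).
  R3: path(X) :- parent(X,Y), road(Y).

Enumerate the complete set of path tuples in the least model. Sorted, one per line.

path(a)
path(c)
path(d)
path(f)
path(h)
path(j)

round 1: derive path(a) via R3 from parent(a,a), road(a)
round 1: derive path(c) via R3 from parent(c,f), road(f)
round 1: derive path(d) via R3 from parent(d,f), road(f)
round 1: derive path(f) via R3 from parent(f,c), road(c)
round 1: derive path(h) via R3 from parent(h,d), road(d)
round 1: derive path(j) via R3 from parent(j,e), road(e)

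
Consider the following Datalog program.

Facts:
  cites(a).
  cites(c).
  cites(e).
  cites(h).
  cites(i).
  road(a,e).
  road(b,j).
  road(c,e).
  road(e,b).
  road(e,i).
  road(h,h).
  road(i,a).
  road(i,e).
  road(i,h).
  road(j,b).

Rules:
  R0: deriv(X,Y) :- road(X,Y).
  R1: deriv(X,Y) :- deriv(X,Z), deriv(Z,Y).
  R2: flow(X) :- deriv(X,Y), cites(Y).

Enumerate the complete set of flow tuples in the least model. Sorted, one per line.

flow(a)
flow(c)
flow(e)
flow(h)
flow(i)

round 1: derive deriv(a,e) via R0 from road(a,e)
round 1: derive deriv(b,j) via R0 from road(b,j)
round 1: derive deriv(c,e) via R0 from road(c,e)
round 1: derive deriv(e,b) via R0 from road(e,b)
round 1: derive deriv(e,i) via R0 from road(e,i)
round 1: derive deriv(h,h) via R0 from road(h,h)
round 1: derive deriv(i,a) via R0 from road(i,a)
round 1: derive deriv(i,e) via R0 from road(i,e)
round 1: derive deriv(i,h) via R0 from road(i,h)
round 1: derive deriv(j,b) via R0 from road(j,b)
round 2: derive deriv(a,b) via R1 from deriv(a,e), deriv(e,b)
round 2: derive deriv(a,i) via R1 from deriv(a,e), deriv(e,i)
round 2: derive deriv(b,b) via R1 from deriv(b,j), deriv(j,b)
round 2: derive deriv(c,b) via R1 from deriv(c,e), deriv(e,b)
round 2: derive deriv(c,i) via R1 from deriv(c,e), deriv(e,i)
round 2: derive deriv(e,a) via R1 from deriv(e,i), deriv(i,a)
round 2: derive deriv(e,e) via R1 from deriv(e,i), deriv(i,e)
round 2: derive deriv(e,h) via R1 from deriv(e,i), deriv(i,h)
round 2: derive deriv(e,j) via R1 from deriv(e,b), deriv(b,j)
round 2: derive deriv(i,b) via R1 from deriv(i,e), deriv(e,b)
round 2: derive deriv(i,i) via R1 from deriv(i,e), deriv(e,i)
round 2: derive deriv(j,j) via R1 from deriv(j,b), deriv(b,j)
round 2: derive flow(a) via R2 from deriv(a,e), cites(e)
round 2: derive flow(c) via R2 from deriv(c,e), cites(e)
round 2: derive flow(e) via R2 from deriv(e,i), cites(i)
round 2: derive flow(h) via R2 from deriv(h,h), cites(h)
round 2: derive flow(i) via R2 from deriv(i,a), cites(a)
round 3: derive deriv(a,a) via R1 from deriv(a,e), deriv(e,a)
round 3: derive deriv(a,h) via R1 from deriv(a,e), deriv(e,h)
round 3: derive deriv(a,j) via R1 from deriv(a,b), deriv(b,j)
round 3: derive deriv(c,a) via R1 from deriv(c,e), deriv(e,a)
round 3: derive deriv(c,h) via R1 from deriv(c,e), deriv(e,h)
round 3: derive deriv(c,j) via R1 from deriv(c,b), deriv(b,j)
round 3: derive deriv(i,j) via R1 from deriv(i,b), deriv(b,j)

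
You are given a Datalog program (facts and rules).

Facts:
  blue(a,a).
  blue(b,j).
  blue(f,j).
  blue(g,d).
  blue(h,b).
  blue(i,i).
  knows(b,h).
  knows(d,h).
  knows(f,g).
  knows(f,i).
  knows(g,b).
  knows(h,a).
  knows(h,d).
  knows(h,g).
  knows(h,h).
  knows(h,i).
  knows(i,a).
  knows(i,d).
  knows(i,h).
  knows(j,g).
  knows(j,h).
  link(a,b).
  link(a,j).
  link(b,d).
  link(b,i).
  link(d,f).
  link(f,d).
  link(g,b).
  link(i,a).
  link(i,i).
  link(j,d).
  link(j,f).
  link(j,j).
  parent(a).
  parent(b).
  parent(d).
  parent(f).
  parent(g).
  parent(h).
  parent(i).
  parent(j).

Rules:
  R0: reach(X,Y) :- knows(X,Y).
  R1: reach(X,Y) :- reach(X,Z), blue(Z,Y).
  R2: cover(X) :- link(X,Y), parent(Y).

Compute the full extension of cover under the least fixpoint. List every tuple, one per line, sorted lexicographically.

round 1: derive cover(a) via R2 from link(a,b), parent(b)
round 1: derive cover(b) via R2 from link(b,d), parent(d)
round 1: derive cover(d) via R2 from link(d,f), parent(f)
round 1: derive cover(f) via R2 from link(f,d), parent(d)
round 1: derive cover(g) via R2 from link(g,b), parent(b)
round 1: derive cover(i) via R2 from link(i,a), parent(a)
round 1: derive cover(j) via R2 from link(j,d), parent(d)

cover(a)
cover(b)
cover(d)
cover(f)
cover(g)
cover(i)
cover(j)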